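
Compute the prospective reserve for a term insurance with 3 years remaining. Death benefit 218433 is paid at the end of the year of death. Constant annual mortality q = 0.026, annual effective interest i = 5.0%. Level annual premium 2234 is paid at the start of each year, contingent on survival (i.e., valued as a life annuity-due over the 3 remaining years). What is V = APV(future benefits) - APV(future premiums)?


v = 1/(1+i) = 0.952381
APV(future benefits) per unit = sum_{k=0}^{2} k_p_x * q * v^(k+1) = 0.069039
APV(future benefits) = 218433 * 0.069039 = 15080.3022
Life annuity-due factor ä_{x:3} = sum_{k=0}^{2} k_p_x * v^k = 2.788096
APV(future premiums) = 2234 * 2.788096 = 6228.6068
V = 15080.3022 - 6228.6068
= 8851.6954


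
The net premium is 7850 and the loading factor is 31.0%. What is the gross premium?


Gross = net * (1 + loading)
= 7850 * (1 + 0.31)
= 7850 * 1.31
= 10283.5


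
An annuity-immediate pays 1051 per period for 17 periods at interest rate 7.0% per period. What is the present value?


PV = PMT * (1 - (1+i)^(-n)) / i
= 1051 * (1 - (1+0.07)^(-17)) / 0.07
= 1051 * (1 - 0.316574) / 0.07
= 1051 * 9.763223
= 10261.1474


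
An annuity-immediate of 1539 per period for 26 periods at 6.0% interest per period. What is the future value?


FV = PMT * ((1+i)^n - 1) / i
= 1539 * ((1.06)^26 - 1) / 0.06
= 1539 * (4.549383 - 1) / 0.06
= 91041.673


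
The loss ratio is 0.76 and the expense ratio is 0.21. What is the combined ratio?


Combined ratio = loss ratio + expense ratio
= 0.76 + 0.21
= 0.97


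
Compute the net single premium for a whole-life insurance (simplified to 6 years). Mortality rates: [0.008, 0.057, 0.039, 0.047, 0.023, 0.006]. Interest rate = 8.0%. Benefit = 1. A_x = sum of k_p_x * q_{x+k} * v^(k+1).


v = 0.925926
Year 0: k_p_x=1.0, q=0.008, term=0.007407
Year 1: k_p_x=0.992, q=0.057, term=0.048477
Year 2: k_p_x=0.935456, q=0.039, term=0.028961
Year 3: k_p_x=0.898973, q=0.047, term=0.031056
Year 4: k_p_x=0.856721, q=0.023, term=0.013411
Year 5: k_p_x=0.837017, q=0.006, term=0.003165
A_x = 0.1325


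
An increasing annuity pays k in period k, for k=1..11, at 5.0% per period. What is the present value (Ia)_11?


(Ia)_n = sum_{k=1}^{n} k * v^k, v = 1/(1+i)
v = 0.952381
Sum computed term by term:
(Ia)_11 = 45.8053


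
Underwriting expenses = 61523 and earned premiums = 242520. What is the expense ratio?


Expense ratio = expenses / premiums
= 61523 / 242520
= 0.2537


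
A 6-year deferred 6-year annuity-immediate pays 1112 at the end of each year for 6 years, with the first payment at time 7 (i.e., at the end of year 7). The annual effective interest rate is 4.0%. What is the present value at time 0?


PV at time 6 of the 6-year annuity-immediate:
a_n = 1112 * (1-(1+0.04)^(-6))/0.04 = 5829.2562
Discount back 6 years to time 0:
PV = 5829.2562 * (1+0.04)^(-6)
= 5829.2562 * 0.790315
= 4606.9458


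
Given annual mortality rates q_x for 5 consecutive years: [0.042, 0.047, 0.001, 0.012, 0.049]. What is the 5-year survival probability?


p_k = 1 - q_k for each year
Survival = product of (1 - q_k)
= 0.958 * 0.953 * 0.999 * 0.988 * 0.951
= 0.857


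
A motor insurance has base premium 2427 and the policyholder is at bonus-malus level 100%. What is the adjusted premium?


adjusted = base * BM_level / 100
= 2427 * 100 / 100
= 2427 * 1.0
= 2427.0


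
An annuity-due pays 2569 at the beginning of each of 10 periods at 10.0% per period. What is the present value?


PV_due = PMT * (1-(1+i)^(-n))/i * (1+i)
PV_immediate = 15785.3929
PV_due = 15785.3929 * 1.1
= 17363.9322


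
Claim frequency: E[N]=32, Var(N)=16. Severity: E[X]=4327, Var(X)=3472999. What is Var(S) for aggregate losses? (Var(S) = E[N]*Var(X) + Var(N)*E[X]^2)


Var(S) = E[N]*Var(X) + Var(N)*E[X]^2
= 32*3472999 + 16*4327^2
= 111135968 + 299566864
= 4.1070e+08


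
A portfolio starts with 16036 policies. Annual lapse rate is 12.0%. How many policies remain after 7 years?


remaining = initial * (1 - lapse)^years
= 16036 * (1 - 0.12)^7
= 16036 * 0.408676
= 6553.5219


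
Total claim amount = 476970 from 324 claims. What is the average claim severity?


severity = total / number
= 476970 / 324
= 1472.1296


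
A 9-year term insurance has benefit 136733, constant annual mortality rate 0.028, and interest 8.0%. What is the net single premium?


NSP = benefit * sum_{k=0}^{n-1} k_p_x * q * v^(k+1)
With constant q=0.028, v=0.925926
Sum = 0.158817
NSP = 136733 * 0.158817
= 21715.5126


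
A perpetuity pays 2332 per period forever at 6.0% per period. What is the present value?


PV = PMT / i
= 2332 / 0.06
= 38866.6667


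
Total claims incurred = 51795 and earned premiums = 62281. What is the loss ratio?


Loss ratio = claims / premiums
= 51795 / 62281
= 0.8316


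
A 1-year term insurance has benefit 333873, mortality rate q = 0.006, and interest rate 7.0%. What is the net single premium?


NSP = benefit * q * v
v = 1/(1+i) = 0.934579
NSP = 333873 * 0.006 * 0.934579
= 1872.185


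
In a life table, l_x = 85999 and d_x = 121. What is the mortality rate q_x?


q_x = d_x / l_x
= 121 / 85999
= 0.0014


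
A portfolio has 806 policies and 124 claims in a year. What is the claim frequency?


frequency = claims / policies
= 124 / 806
= 0.1538


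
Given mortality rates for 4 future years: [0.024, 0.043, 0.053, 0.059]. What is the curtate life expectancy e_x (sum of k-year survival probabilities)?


e_x = sum_{k=1}^{n} k_p_x
k_p_x values:
  1_p_x = 0.976
  2_p_x = 0.934032
  3_p_x = 0.884528
  4_p_x = 0.832341
e_x = 3.6269


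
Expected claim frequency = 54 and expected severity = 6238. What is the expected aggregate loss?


E[S] = E[N] * E[X]
= 54 * 6238
= 336852


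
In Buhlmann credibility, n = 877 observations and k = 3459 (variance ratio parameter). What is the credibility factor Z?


Z = n / (n + k)
= 877 / (877 + 3459)
= 877 / 4336
= 0.2023


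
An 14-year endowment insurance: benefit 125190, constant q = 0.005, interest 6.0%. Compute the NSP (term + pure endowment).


Term component = 5659.2979
Pure endowment = 14_p_x * v^14 * benefit = 0.93223 * 0.442301 * 125190 = 51619.1271
NSP = 57278.425


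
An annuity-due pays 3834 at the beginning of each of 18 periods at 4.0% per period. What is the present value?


PV_due = PMT * (1-(1+i)^(-n))/i * (1+i)
PV_immediate = 48535.7446
PV_due = 48535.7446 * 1.04
= 50477.1744


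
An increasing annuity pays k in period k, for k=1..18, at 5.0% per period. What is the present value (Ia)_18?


(Ia)_n = sum_{k=1}^{n} k * v^k, v = 1/(1+i)
v = 0.952381
Sum computed term by term:
(Ia)_18 = 95.8939


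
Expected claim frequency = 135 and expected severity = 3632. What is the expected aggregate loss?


E[S] = E[N] * E[X]
= 135 * 3632
= 490320


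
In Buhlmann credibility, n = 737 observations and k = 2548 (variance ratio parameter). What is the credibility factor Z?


Z = n / (n + k)
= 737 / (737 + 2548)
= 737 / 3285
= 0.2244


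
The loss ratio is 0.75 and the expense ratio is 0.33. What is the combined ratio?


Combined ratio = loss ratio + expense ratio
= 0.75 + 0.33
= 1.08


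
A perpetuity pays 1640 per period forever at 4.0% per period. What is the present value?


PV = PMT / i
= 1640 / 0.04
= 41000.0


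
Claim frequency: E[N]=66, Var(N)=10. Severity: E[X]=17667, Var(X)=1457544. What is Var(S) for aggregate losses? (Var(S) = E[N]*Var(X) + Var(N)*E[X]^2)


Var(S) = E[N]*Var(X) + Var(N)*E[X]^2
= 66*1457544 + 10*17667^2
= 96197904 + 3121228890
= 3.2174e+09


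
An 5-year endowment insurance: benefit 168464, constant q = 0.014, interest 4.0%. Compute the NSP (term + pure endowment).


Term component = 10220.9883
Pure endowment = 5_p_x * v^5 * benefit = 0.931933 * 0.821927 * 168464 = 129040.1878
NSP = 139261.1762


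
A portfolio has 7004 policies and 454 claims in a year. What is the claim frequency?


frequency = claims / policies
= 454 / 7004
= 0.0648


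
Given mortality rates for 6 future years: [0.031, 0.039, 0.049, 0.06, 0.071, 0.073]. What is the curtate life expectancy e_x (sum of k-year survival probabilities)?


e_x = sum_{k=1}^{n} k_p_x
k_p_x values:
  1_p_x = 0.969
  2_p_x = 0.931209
  3_p_x = 0.88558
  4_p_x = 0.832445
  5_p_x = 0.773341
  6_p_x = 0.716887
e_x = 5.1085


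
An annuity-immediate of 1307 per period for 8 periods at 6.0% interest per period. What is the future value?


FV = PMT * ((1+i)^n - 1) / i
= 1307 * ((1.06)^8 - 1) / 0.06
= 1307 * (1.593848 - 1) / 0.06
= 12935.9906


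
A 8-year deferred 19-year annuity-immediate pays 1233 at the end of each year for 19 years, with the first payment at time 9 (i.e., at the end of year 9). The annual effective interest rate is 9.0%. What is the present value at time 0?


PV at time 8 of the 19-year annuity-immediate:
a_n = 1233 * (1-(1+0.09)^(-19))/0.09 = 11035.4915
Discount back 8 years to time 0:
PV = 11035.4915 * (1+0.09)^(-8)
= 11035.4915 * 0.501866
= 5538.3411


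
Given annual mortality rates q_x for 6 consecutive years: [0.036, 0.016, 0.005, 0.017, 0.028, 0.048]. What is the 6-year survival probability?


p_k = 1 - q_k for each year
Survival = product of (1 - q_k)
= 0.964 * 0.984 * 0.995 * 0.983 * 0.972 * 0.952
= 0.8585


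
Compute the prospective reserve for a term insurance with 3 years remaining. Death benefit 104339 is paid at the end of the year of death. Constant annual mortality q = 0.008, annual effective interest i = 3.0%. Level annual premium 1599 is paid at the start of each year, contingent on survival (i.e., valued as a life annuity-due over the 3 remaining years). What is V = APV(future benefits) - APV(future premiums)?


v = 1/(1+i) = 0.970874
APV(future benefits) per unit = sum_{k=0}^{2} k_p_x * q * v^(k+1) = 0.022452
APV(future benefits) = 104339 * 0.022452 = 2342.6083
Life annuity-due factor ä_{x:3} = sum_{k=0}^{2} k_p_x * v^k = 2.890681
APV(future premiums) = 1599 * 2.890681 = 4622.1997
V = 2342.6083 - 4622.1997
= -2279.5914


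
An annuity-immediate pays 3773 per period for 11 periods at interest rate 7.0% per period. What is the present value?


PV = PMT * (1 - (1+i)^(-n)) / i
= 3773 * (1 - (1+0.07)^(-11)) / 0.07
= 3773 * (1 - 0.475093) / 0.07
= 3773 * 7.498674
= 28292.4983


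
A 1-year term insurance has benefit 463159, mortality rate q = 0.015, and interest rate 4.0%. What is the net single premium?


NSP = benefit * q * v
v = 1/(1+i) = 0.961538
NSP = 463159 * 0.015 * 0.961538
= 6680.1779


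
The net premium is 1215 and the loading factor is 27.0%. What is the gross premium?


Gross = net * (1 + loading)
= 1215 * (1 + 0.27)
= 1215 * 1.27
= 1543.05


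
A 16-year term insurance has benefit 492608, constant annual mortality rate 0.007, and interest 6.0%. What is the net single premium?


NSP = benefit * sum_{k=0}^{n-1} k_p_x * q * v^(k+1)
With constant q=0.007, v=0.943396
Sum = 0.067723
NSP = 492608 * 0.067723
= 33360.6612


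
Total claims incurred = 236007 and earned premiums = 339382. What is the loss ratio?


Loss ratio = claims / premiums
= 236007 / 339382
= 0.6954


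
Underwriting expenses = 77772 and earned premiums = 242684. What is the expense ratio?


Expense ratio = expenses / premiums
= 77772 / 242684
= 0.3205


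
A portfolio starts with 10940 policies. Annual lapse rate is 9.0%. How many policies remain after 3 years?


remaining = initial * (1 - lapse)^years
= 10940 * (1 - 0.09)^3
= 10940 * 0.753571
= 8244.0667


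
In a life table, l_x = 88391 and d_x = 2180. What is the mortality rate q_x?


q_x = d_x / l_x
= 2180 / 88391
= 0.0247


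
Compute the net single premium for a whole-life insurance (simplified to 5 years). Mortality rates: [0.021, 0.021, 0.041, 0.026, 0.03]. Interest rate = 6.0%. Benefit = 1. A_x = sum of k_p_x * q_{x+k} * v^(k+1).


v = 0.943396
Year 0: k_p_x=1.0, q=0.021, term=0.019811
Year 1: k_p_x=0.979, q=0.021, term=0.018297
Year 2: k_p_x=0.958441, q=0.041, term=0.032994
Year 3: k_p_x=0.919145, q=0.026, term=0.018929
Year 4: k_p_x=0.895247, q=0.03, term=0.020069
A_x = 0.1101


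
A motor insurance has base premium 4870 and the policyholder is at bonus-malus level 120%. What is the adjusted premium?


adjusted = base * BM_level / 100
= 4870 * 120 / 100
= 4870 * 1.2
= 5844.0


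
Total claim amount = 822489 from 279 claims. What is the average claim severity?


severity = total / number
= 822489 / 279
= 2947.9892


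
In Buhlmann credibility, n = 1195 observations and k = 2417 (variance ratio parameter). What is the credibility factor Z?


Z = n / (n + k)
= 1195 / (1195 + 2417)
= 1195 / 3612
= 0.3308


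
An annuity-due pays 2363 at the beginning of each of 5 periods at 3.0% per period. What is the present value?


PV_due = PMT * (1-(1+i)^(-n))/i * (1+i)
PV_immediate = 10821.8481
PV_due = 10821.8481 * 1.03
= 11146.5035


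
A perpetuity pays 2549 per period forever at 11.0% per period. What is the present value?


PV = PMT / i
= 2549 / 0.11
= 23172.7273


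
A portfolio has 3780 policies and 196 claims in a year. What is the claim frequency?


frequency = claims / policies
= 196 / 3780
= 0.0519


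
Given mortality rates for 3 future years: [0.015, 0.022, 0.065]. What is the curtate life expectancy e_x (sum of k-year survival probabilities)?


e_x = sum_{k=1}^{n} k_p_x
k_p_x values:
  1_p_x = 0.985
  2_p_x = 0.96333
  3_p_x = 0.900714
e_x = 2.849


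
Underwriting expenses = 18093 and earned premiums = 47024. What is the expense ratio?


Expense ratio = expenses / premiums
= 18093 / 47024
= 0.3848


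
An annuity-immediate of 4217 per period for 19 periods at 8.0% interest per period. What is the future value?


FV = PMT * ((1+i)^n - 1) / i
= 4217 * ((1.08)^19 - 1) / 0.08
= 4217 * (4.315701 - 1) / 0.08
= 174778.8921


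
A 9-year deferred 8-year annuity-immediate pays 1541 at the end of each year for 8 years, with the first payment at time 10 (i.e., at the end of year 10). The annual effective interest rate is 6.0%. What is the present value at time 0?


PV at time 9 of the 8-year annuity-immediate:
a_n = 1541 * (1-(1+0.06)^(-8))/0.06 = 9569.2923
Discount back 9 years to time 0:
PV = 9569.2923 * (1+0.06)^(-9)
= 9569.2923 * 0.591898
= 5664.0494


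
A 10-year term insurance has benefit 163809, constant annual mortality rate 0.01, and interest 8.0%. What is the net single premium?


NSP = benefit * sum_{k=0}^{n-1} k_p_x * q * v^(k+1)
With constant q=0.01, v=0.925926
Sum = 0.064566
NSP = 163809 * 0.064566
= 10576.5303


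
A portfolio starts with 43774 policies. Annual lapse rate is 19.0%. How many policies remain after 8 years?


remaining = initial * (1 - lapse)^years
= 43774 * (1 - 0.19)^8
= 43774 * 0.185302
= 8111.4106


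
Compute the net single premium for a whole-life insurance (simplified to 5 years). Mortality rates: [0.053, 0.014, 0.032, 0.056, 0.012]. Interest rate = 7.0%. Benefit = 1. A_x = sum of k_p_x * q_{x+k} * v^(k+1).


v = 0.934579
Year 0: k_p_x=1.0, q=0.053, term=0.049533
Year 1: k_p_x=0.947, q=0.014, term=0.01158
Year 2: k_p_x=0.933742, q=0.032, term=0.024391
Year 3: k_p_x=0.903862, q=0.056, term=0.038615
Year 4: k_p_x=0.853246, q=0.012, term=0.0073
A_x = 0.1314


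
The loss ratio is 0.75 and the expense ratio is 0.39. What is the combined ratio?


Combined ratio = loss ratio + expense ratio
= 0.75 + 0.39
= 1.14


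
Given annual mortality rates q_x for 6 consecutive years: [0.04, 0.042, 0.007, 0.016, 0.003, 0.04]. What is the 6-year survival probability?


p_k = 1 - q_k for each year
Survival = product of (1 - q_k)
= 0.96 * 0.958 * 0.993 * 0.984 * 0.997 * 0.96
= 0.8601


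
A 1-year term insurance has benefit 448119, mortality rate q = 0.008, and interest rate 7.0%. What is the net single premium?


NSP = benefit * q * v
v = 1/(1+i) = 0.934579
NSP = 448119 * 0.008 * 0.934579
= 3350.4224


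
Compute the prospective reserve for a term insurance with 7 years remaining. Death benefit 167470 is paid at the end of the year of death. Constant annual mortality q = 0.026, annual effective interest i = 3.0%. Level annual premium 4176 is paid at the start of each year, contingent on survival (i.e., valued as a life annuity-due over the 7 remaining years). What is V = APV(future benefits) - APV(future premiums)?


v = 1/(1+i) = 0.970874
APV(future benefits) per unit = sum_{k=0}^{6} k_p_x * q * v^(k+1) = 0.150352
APV(future benefits) = 167470 * 0.150352 = 25179.5114
Life annuity-due factor ä_{x:7} = sum_{k=0}^{6} k_p_x * v^k = 5.956267
APV(future premiums) = 4176 * 5.956267 = 24873.3709
V = 25179.5114 - 24873.3709
= 306.1406


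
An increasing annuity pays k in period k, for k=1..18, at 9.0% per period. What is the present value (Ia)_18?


(Ia)_n = sum_{k=1}^{n} k * v^k, v = 1/(1+i)
v = 0.917431
Sum computed term by term:
(Ia)_18 = 63.6416


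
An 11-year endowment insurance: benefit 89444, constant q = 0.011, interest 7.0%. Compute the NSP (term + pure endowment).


Term component = 7037.0028
Pure endowment = 11_p_x * v^11 * benefit = 0.88544 * 0.475093 * 89444 = 37626.0706
NSP = 44663.0734


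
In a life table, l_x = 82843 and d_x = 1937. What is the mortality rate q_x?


q_x = d_x / l_x
= 1937 / 82843
= 0.0234


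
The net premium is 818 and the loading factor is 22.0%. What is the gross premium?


Gross = net * (1 + loading)
= 818 * (1 + 0.22)
= 818 * 1.22
= 997.96


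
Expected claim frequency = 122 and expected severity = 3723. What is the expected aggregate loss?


E[S] = E[N] * E[X]
= 122 * 3723
= 454206


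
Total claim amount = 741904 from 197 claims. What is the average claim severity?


severity = total / number
= 741904 / 197
= 3766.0102


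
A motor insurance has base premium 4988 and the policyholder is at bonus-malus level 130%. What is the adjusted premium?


adjusted = base * BM_level / 100
= 4988 * 130 / 100
= 4988 * 1.3
= 6484.4


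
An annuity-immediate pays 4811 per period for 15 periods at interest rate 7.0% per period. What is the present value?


PV = PMT * (1 - (1+i)^(-n)) / i
= 4811 * (1 - (1+0.07)^(-15)) / 0.07
= 4811 * (1 - 0.362446) / 0.07
= 4811 * 9.107914
= 43818.1743


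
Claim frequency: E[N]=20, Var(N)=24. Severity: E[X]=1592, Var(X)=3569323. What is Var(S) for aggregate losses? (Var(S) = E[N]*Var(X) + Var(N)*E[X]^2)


Var(S) = E[N]*Var(X) + Var(N)*E[X]^2
= 20*3569323 + 24*1592^2
= 71386460 + 60827136
= 1.3221e+08


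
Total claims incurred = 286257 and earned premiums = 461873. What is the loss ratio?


Loss ratio = claims / premiums
= 286257 / 461873
= 0.6198


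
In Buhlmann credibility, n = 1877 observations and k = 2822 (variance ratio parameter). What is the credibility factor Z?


Z = n / (n + k)
= 1877 / (1877 + 2822)
= 1877 / 4699
= 0.3994


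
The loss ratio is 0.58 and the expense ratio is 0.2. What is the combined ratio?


Combined ratio = loss ratio + expense ratio
= 0.58 + 0.2
= 0.78


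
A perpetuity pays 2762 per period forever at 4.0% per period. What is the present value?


PV = PMT / i
= 2762 / 0.04
= 69050.0


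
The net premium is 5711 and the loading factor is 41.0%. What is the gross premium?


Gross = net * (1 + loading)
= 5711 * (1 + 0.41)
= 5711 * 1.41
= 8052.51


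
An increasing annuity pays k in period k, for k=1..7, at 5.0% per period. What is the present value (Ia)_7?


(Ia)_n = sum_{k=1}^{n} k * v^k, v = 1/(1+i)
v = 0.952381
Sum computed term by term:
(Ia)_7 = 22.0185


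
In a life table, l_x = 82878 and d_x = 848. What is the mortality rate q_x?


q_x = d_x / l_x
= 848 / 82878
= 0.0102


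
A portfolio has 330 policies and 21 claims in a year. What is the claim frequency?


frequency = claims / policies
= 21 / 330
= 0.0636


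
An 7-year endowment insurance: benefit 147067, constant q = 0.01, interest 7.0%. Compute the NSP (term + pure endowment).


Term component = 7712.8653
Pure endowment = 7_p_x * v^7 * benefit = 0.932065 * 0.62275 * 147067 = 85364.0776
NSP = 93076.9429


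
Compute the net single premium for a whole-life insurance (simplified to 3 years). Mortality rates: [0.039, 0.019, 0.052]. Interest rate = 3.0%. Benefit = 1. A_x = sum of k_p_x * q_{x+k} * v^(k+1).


v = 0.970874
Year 0: k_p_x=1.0, q=0.039, term=0.037864
Year 1: k_p_x=0.961, q=0.019, term=0.017211
Year 2: k_p_x=0.942741, q=0.052, term=0.044863
A_x = 0.0999


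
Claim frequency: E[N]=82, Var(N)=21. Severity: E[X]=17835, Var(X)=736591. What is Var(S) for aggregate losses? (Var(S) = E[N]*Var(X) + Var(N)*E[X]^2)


Var(S) = E[N]*Var(X) + Var(N)*E[X]^2
= 82*736591 + 21*17835^2
= 60400462 + 6679831725
= 6.7402e+09


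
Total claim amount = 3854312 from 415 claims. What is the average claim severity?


severity = total / number
= 3854312 / 415
= 9287.4988


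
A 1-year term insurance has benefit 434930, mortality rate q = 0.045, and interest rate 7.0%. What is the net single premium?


NSP = benefit * q * v
v = 1/(1+i) = 0.934579
NSP = 434930 * 0.045 * 0.934579
= 18291.4486


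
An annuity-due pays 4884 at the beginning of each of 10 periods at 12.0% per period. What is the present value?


PV_due = PMT * (1-(1+i)^(-n))/i * (1+i)
PV_immediate = 27595.6893
PV_due = 27595.6893 * 1.12
= 30907.172


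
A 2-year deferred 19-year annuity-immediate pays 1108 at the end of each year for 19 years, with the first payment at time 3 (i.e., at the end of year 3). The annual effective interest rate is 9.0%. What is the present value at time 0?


PV at time 2 of the 19-year annuity-immediate:
a_n = 1108 * (1-(1+0.09)^(-19))/0.09 = 9916.7272
Discount back 2 years to time 0:
PV = 9916.7272 * (1+0.09)^(-2)
= 9916.7272 * 0.84168
= 8346.7109


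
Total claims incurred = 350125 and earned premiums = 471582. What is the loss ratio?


Loss ratio = claims / premiums
= 350125 / 471582
= 0.7424


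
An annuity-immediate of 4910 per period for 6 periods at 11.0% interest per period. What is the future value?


FV = PMT * ((1+i)^n - 1) / i
= 4910 * ((1.11)^6 - 1) / 0.11
= 4910 * (1.870415 - 1) / 0.11
= 38852.1405


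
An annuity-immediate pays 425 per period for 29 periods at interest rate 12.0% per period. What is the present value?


PV = PMT * (1 - (1+i)^(-n)) / i
= 425 * (1 - (1+0.12)^(-29)) / 0.12
= 425 * (1 - 0.037383) / 0.12
= 425 * 8.021806
= 3409.2676


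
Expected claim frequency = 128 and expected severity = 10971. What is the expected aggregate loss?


E[S] = E[N] * E[X]
= 128 * 10971
= 1.4043e+06


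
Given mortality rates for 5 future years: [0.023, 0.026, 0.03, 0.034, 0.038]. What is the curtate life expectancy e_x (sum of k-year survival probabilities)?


e_x = sum_{k=1}^{n} k_p_x
k_p_x values:
  1_p_x = 0.977
  2_p_x = 0.951598
  3_p_x = 0.92305
  4_p_x = 0.891666
  5_p_x = 0.857783
e_x = 4.6011


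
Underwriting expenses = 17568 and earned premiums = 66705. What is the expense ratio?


Expense ratio = expenses / premiums
= 17568 / 66705
= 0.2634


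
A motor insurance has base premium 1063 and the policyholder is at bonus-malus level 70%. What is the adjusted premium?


adjusted = base * BM_level / 100
= 1063 * 70 / 100
= 1063 * 0.7
= 744.1


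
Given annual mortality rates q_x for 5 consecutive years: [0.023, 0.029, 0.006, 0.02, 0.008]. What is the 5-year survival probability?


p_k = 1 - q_k for each year
Survival = product of (1 - q_k)
= 0.977 * 0.971 * 0.994 * 0.98 * 0.992
= 0.9167


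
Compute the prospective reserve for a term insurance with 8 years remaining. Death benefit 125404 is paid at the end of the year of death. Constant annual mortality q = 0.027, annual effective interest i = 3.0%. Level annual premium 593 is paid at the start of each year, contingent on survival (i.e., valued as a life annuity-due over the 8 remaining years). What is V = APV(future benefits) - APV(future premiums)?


v = 1/(1+i) = 0.970874
APV(future benefits) per unit = sum_{k=0}^{7} k_p_x * q * v^(k+1) = 0.173288
APV(future benefits) = 125404 * 0.173288 = 21731.0619
Life annuity-due factor ä_{x:8} = sum_{k=0}^{7} k_p_x * v^k = 6.610633
APV(future premiums) = 593 * 6.610633 = 3920.1051
V = 21731.0619 - 3920.1051
= 17810.9567


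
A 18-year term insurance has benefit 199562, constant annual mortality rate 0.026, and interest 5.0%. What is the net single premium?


NSP = benefit * sum_{k=0}^{n-1} k_p_x * q * v^(k+1)
With constant q=0.026, v=0.952381
Sum = 0.253632
NSP = 199562 * 0.253632
= 50615.2461


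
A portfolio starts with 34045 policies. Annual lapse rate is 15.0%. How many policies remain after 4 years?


remaining = initial * (1 - lapse)^years
= 34045 * (1 - 0.15)^4
= 34045 * 0.522006
= 17771.7028


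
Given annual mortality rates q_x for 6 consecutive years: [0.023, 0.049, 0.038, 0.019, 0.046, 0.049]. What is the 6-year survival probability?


p_k = 1 - q_k for each year
Survival = product of (1 - q_k)
= 0.977 * 0.951 * 0.962 * 0.981 * 0.954 * 0.951
= 0.7955


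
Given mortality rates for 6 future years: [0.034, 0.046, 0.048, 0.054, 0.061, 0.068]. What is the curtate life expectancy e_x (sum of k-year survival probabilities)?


e_x = sum_{k=1}^{n} k_p_x
k_p_x values:
  1_p_x = 0.966
  2_p_x = 0.921564
  3_p_x = 0.877329
  4_p_x = 0.829953
  5_p_x = 0.779326
  6_p_x = 0.726332
e_x = 5.1005


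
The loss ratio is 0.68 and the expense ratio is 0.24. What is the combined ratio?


Combined ratio = loss ratio + expense ratio
= 0.68 + 0.24
= 0.92


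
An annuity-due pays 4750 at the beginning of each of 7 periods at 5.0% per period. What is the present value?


PV_due = PMT * (1-(1+i)^(-n))/i * (1+i)
PV_immediate = 27485.2736
PV_due = 27485.2736 * 1.05
= 28859.5373


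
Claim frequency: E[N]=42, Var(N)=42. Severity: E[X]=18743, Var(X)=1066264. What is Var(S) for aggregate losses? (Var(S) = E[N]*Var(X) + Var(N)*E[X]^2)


Var(S) = E[N]*Var(X) + Var(N)*E[X]^2
= 42*1066264 + 42*18743^2
= 44783088 + 14754602058
= 1.4799e+10


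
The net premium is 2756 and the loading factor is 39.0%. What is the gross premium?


Gross = net * (1 + loading)
= 2756 * (1 + 0.39)
= 2756 * 1.39
= 3830.84


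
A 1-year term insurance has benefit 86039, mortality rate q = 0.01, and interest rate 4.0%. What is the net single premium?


NSP = benefit * q * v
v = 1/(1+i) = 0.961538
NSP = 86039 * 0.01 * 0.961538
= 827.2981


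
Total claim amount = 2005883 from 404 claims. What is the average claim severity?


severity = total / number
= 2005883 / 404
= 4965.0569


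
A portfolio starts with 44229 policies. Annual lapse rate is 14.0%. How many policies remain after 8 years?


remaining = initial * (1 - lapse)^years
= 44229 * (1 - 0.14)^8
= 44229 * 0.299218
= 13234.1097


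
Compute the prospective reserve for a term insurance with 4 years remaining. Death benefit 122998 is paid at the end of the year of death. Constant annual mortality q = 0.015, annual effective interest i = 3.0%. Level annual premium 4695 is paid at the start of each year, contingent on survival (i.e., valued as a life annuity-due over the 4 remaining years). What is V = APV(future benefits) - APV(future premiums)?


v = 1/(1+i) = 0.970874
APV(future benefits) per unit = sum_{k=0}^{3} k_p_x * q * v^(k+1) = 0.054545
APV(future benefits) = 122998 * 0.054545 = 6708.9123
Life annuity-due factor ä_{x:4} = sum_{k=0}^{3} k_p_x * v^k = 3.745416
APV(future premiums) = 4695 * 3.745416 = 17584.7268
V = 6708.9123 - 17584.7268
= -10875.8145


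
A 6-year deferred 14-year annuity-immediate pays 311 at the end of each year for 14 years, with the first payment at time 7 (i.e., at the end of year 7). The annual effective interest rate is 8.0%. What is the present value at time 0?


PV at time 6 of the 14-year annuity-immediate:
a_n = 311 * (1-(1+0.08)^(-14))/0.08 = 2563.9577
Discount back 6 years to time 0:
PV = 2563.9577 * (1+0.08)^(-6)
= 2563.9577 * 0.63017
= 1615.7283


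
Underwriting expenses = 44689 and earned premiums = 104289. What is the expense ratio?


Expense ratio = expenses / premiums
= 44689 / 104289
= 0.4285


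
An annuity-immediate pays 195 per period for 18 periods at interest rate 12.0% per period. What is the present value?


PV = PMT * (1 - (1+i)^(-n)) / i
= 195 * (1 - (1+0.12)^(-18)) / 0.12
= 195 * (1 - 0.13004) / 0.12
= 195 * 7.24967
= 1413.6857


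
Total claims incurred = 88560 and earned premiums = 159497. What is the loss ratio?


Loss ratio = claims / premiums
= 88560 / 159497
= 0.5552


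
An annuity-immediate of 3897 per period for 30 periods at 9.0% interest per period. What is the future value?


FV = PMT * ((1+i)^n - 1) / i
= 3897 * ((1.09)^30 - 1) / 0.09
= 3897 * (13.267678 - 1) / 0.09
= 531190.4777


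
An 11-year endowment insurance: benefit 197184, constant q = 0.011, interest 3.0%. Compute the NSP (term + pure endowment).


Term component = 19063.0336
Pure endowment = 11_p_x * v^11 * benefit = 0.88544 * 0.722421 * 197184 = 126130.8749
NSP = 145193.9084


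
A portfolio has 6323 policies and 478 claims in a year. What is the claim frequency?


frequency = claims / policies
= 478 / 6323
= 0.0756


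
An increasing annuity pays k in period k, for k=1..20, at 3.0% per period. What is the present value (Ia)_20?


(Ia)_n = sum_{k=1}^{n} k * v^k, v = 1/(1+i)
v = 0.970874
Sum computed term by term:
(Ia)_20 = 141.6761


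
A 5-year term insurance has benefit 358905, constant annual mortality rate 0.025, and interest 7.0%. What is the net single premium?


NSP = benefit * sum_{k=0}^{n-1} k_p_x * q * v^(k+1)
With constant q=0.025, v=0.934579
Sum = 0.09784
NSP = 358905 * 0.09784
= 35115.1658


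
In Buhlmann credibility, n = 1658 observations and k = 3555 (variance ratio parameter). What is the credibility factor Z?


Z = n / (n + k)
= 1658 / (1658 + 3555)
= 1658 / 5213
= 0.3181


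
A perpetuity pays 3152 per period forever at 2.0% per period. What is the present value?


PV = PMT / i
= 3152 / 0.02
= 157600.0


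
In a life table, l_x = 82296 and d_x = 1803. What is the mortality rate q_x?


q_x = d_x / l_x
= 1803 / 82296
= 0.0219


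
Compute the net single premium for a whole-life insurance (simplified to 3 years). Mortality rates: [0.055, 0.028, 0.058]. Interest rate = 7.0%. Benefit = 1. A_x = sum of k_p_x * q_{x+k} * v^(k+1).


v = 0.934579
Year 0: k_p_x=1.0, q=0.055, term=0.051402
Year 1: k_p_x=0.945, q=0.028, term=0.023111
Year 2: k_p_x=0.91854, q=0.058, term=0.043489
A_x = 0.118


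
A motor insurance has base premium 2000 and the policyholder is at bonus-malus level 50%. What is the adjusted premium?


adjusted = base * BM_level / 100
= 2000 * 50 / 100
= 2000 * 0.5
= 1000.0


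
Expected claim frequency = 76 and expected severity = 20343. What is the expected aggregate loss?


E[S] = E[N] * E[X]
= 76 * 20343
= 1.5461e+06


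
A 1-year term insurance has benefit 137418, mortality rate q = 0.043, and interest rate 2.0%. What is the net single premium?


NSP = benefit * q * v
v = 1/(1+i) = 0.980392
NSP = 137418 * 0.043 * 0.980392
= 5793.1118


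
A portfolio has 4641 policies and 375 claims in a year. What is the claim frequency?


frequency = claims / policies
= 375 / 4641
= 0.0808


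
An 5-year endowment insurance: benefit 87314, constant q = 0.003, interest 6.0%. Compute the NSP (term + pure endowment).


Term component = 1097.1779
Pure endowment = 5_p_x * v^5 * benefit = 0.98509 * 0.747258 * 87314 = 64273.2632
NSP = 65370.4411


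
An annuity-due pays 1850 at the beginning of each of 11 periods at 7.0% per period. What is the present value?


PV_due = PMT * (1-(1+i)^(-n))/i * (1+i)
PV_immediate = 13872.5475
PV_due = 13872.5475 * 1.07
= 14843.6259


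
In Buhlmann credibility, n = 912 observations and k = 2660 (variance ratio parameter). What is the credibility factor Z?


Z = n / (n + k)
= 912 / (912 + 2660)
= 912 / 3572
= 0.2553


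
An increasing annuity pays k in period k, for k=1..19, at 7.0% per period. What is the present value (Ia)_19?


(Ia)_n = sum_{k=1}^{n} k * v^k, v = 1/(1+i)
v = 0.934579
Sum computed term by term:
(Ia)_19 = 82.9347


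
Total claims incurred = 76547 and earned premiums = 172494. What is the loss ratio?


Loss ratio = claims / premiums
= 76547 / 172494
= 0.4438


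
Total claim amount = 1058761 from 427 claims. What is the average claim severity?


severity = total / number
= 1058761 / 427
= 2479.534


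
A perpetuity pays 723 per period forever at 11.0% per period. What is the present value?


PV = PMT / i
= 723 / 0.11
= 6572.7273


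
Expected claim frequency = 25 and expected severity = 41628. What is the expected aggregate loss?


E[S] = E[N] * E[X]
= 25 * 41628
= 1.0407e+06


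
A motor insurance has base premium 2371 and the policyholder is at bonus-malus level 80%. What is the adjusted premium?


adjusted = base * BM_level / 100
= 2371 * 80 / 100
= 2371 * 0.8
= 1896.8


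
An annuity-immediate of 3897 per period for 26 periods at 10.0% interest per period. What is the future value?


FV = PMT * ((1+i)^n - 1) / i
= 3897 * ((1.1)^26 - 1) / 0.1
= 3897 * (11.918177 - 1) / 0.1
= 425481.3397


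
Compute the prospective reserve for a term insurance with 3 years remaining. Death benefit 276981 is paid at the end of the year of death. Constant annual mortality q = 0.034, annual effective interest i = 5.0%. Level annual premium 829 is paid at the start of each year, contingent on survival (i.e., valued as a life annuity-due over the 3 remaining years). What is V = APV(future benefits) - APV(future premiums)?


v = 1/(1+i) = 0.952381
APV(future benefits) per unit = sum_{k=0}^{2} k_p_x * q * v^(k+1) = 0.089579
APV(future benefits) = 276981 * 0.089579 = 24811.5887
Life annuity-due factor ä_{x:3} = sum_{k=0}^{2} k_p_x * v^k = 2.7664
APV(future premiums) = 829 * 2.7664 = 2293.3456
V = 24811.5887 - 2293.3456
= 22518.2431


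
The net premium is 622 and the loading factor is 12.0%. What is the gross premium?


Gross = net * (1 + loading)
= 622 * (1 + 0.12)
= 622 * 1.12
= 696.64


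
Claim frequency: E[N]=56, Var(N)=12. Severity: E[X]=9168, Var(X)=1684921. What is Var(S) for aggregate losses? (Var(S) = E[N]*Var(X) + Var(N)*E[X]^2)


Var(S) = E[N]*Var(X) + Var(N)*E[X]^2
= 56*1684921 + 12*9168^2
= 94355576 + 1008626688
= 1.1030e+09


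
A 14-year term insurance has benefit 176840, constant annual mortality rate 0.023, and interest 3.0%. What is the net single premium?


NSP = benefit * sum_{k=0}^{n-1} k_p_x * q * v^(k+1)
With constant q=0.023, v=0.970874
Sum = 0.226827
NSP = 176840 * 0.226827
= 40112.0302


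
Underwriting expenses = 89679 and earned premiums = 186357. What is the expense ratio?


Expense ratio = expenses / premiums
= 89679 / 186357
= 0.4812


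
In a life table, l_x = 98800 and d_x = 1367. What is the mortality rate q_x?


q_x = d_x / l_x
= 1367 / 98800
= 0.0138


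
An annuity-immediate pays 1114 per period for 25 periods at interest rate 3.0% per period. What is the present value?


PV = PMT * (1 - (1+i)^(-n)) / i
= 1114 * (1 - (1+0.03)^(-25)) / 0.03
= 1114 * (1 - 0.477606) / 0.03
= 1114 * 17.413148
= 19398.2465


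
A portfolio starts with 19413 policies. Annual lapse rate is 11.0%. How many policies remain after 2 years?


remaining = initial * (1 - lapse)^years
= 19413 * (1 - 0.11)^2
= 19413 * 0.7921
= 15377.0373


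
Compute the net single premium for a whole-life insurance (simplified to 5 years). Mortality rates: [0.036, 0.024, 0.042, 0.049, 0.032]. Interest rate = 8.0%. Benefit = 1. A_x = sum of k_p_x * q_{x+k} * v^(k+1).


v = 0.925926
Year 0: k_p_x=1.0, q=0.036, term=0.033333
Year 1: k_p_x=0.964, q=0.024, term=0.019835
Year 2: k_p_x=0.940864, q=0.042, term=0.031369
Year 3: k_p_x=0.901348, q=0.049, term=0.032463
Year 4: k_p_x=0.857182, q=0.032, term=0.018668
A_x = 0.1357


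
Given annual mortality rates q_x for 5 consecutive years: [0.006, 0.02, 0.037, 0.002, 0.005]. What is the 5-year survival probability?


p_k = 1 - q_k for each year
Survival = product of (1 - q_k)
= 0.994 * 0.98 * 0.963 * 0.998 * 0.995
= 0.9315


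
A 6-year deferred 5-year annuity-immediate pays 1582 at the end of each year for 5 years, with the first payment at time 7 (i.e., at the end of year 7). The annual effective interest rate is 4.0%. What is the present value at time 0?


PV at time 6 of the 5-year annuity-immediate:
a_n = 1582 * (1-(1+0.04)^(-5))/0.04 = 7042.7829
Discount back 6 years to time 0:
PV = 7042.7829 * (1+0.04)^(-6)
= 7042.7829 * 0.790315
= 5566.0136


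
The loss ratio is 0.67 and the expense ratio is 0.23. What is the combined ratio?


Combined ratio = loss ratio + expense ratio
= 0.67 + 0.23
= 0.9


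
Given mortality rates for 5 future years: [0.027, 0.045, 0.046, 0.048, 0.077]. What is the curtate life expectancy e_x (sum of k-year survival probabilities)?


e_x = sum_{k=1}^{n} k_p_x
k_p_x values:
  1_p_x = 0.973
  2_p_x = 0.929215
  3_p_x = 0.886471
  4_p_x = 0.84392
  5_p_x = 0.778939
e_x = 4.4115


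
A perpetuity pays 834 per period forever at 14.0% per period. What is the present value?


PV = PMT / i
= 834 / 0.14
= 5957.1429


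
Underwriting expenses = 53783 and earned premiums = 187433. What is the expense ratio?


Expense ratio = expenses / premiums
= 53783 / 187433
= 0.2869


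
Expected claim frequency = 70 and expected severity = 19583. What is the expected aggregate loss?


E[S] = E[N] * E[X]
= 70 * 19583
= 1.3708e+06


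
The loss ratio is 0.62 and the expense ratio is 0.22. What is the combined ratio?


Combined ratio = loss ratio + expense ratio
= 0.62 + 0.22
= 0.84


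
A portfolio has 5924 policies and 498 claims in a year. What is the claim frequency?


frequency = claims / policies
= 498 / 5924
= 0.0841


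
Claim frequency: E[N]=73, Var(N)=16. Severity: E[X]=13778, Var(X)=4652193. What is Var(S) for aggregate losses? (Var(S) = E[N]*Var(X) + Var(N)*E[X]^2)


Var(S) = E[N]*Var(X) + Var(N)*E[X]^2
= 73*4652193 + 16*13778^2
= 339610089 + 3037332544
= 3.3769e+09


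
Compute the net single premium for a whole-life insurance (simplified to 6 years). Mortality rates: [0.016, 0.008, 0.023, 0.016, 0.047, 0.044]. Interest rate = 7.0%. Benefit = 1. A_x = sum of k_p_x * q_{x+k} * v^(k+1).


v = 0.934579
Year 0: k_p_x=1.0, q=0.016, term=0.014953
Year 1: k_p_x=0.984, q=0.008, term=0.006876
Year 2: k_p_x=0.976128, q=0.023, term=0.018327
Year 3: k_p_x=0.953677, q=0.016, term=0.011641
Year 4: k_p_x=0.938418, q=0.047, term=0.031447
Year 5: k_p_x=0.894313, q=0.044, term=0.02622
A_x = 0.1095


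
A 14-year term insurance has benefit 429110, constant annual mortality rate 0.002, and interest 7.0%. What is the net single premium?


NSP = benefit * sum_{k=0}^{n-1} k_p_x * q * v^(k+1)
With constant q=0.002, v=0.934579
Sum = 0.017303
NSP = 429110 * 0.017303
= 7424.814


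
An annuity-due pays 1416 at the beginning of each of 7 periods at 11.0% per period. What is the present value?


PV_due = PMT * (1-(1+i)^(-n))/i * (1+i)
PV_immediate = 6672.4699
PV_due = 6672.4699 * 1.11
= 7406.4416


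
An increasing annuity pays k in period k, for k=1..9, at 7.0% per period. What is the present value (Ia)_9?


(Ia)_n = sum_{k=1}^{n} k * v^k, v = 1/(1+i)
v = 0.934579
Sum computed term by term:
(Ia)_9 = 29.6556


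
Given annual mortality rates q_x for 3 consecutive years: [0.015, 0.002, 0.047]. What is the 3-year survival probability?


p_k = 1 - q_k for each year
Survival = product of (1 - q_k)
= 0.985 * 0.998 * 0.953
= 0.9368


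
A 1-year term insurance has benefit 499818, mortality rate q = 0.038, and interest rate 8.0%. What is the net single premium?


NSP = benefit * q * v
v = 1/(1+i) = 0.925926
NSP = 499818 * 0.038 * 0.925926
= 17586.1889


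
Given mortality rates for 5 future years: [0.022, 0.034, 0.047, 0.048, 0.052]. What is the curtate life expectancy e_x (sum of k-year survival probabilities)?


e_x = sum_{k=1}^{n} k_p_x
k_p_x values:
  1_p_x = 0.978
  2_p_x = 0.944748
  3_p_x = 0.900345
  4_p_x = 0.857128
  5_p_x = 0.812558
e_x = 4.4928
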